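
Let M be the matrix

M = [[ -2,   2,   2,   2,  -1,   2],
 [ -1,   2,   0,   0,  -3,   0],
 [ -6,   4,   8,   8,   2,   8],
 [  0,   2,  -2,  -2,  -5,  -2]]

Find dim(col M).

2

Row reduce to echelon form.
R2 ← R2 − (1/2)·R1: [0, 1, -1, -1, -5/2, -1]
R3 ← R3 − (3)·R1: [0, -2, 2, 2, 5, 2]
R3 ← R3 + (2)·R2: [0, 0, 0, 0, 0, 0]
R4 ← R4 − (2)·R2: [0, 0, 0, 0, 0, 0]
Echelon form has 2 nonzero rows, so rank(M) = 2.
The column space has dimension equal to the rank: 2.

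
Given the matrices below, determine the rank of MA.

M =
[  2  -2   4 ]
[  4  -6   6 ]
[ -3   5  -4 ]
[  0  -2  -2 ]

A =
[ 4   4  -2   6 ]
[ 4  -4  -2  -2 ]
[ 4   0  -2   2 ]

First compute MA:
[[ 16,  16,  -8,  24],
 [ 16,  40,  -8,  48],
 [ -8, -32,   4, -36],
 [-16,   8,   8,   0]]
Now row reduce the product.
R2 ← R2 − R1: [0, 24, 0, 24]
R3 ← R3 + (1/2)·R1: [0, -24, 0, -24]
R4 ← R4 + R1: [0, 24, 0, 24]
R3 ← R3 + R2: [0, 0, 0, 0]
R4 ← R4 − R2: [0, 0, 0, 0]
2 nonzero rows, so rank(MA) = 2.

2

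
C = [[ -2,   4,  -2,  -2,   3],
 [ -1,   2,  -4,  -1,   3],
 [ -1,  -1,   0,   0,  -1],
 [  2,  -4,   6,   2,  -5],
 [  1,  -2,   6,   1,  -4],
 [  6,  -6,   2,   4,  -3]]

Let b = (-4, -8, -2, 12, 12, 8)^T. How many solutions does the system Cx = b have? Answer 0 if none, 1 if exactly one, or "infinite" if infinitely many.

infinite

Row reduce the augmented matrix [C | b].
R2 ← R2 − (1/2)·R1: [0, 0, -3, 0, 3/2, -6]
R3 ← R3 − (1/2)·R1: [0, -3, 1, 1, -5/2, 0]
R4 ← R4 + R1: [0, 0, 4, 0, -2, 8]
R5 ← R5 + (1/2)·R1: [0, 0, 5, 0, -5/2, 10]
R6 ← R6 + (3)·R1: [0, 6, -4, -2, 6, -4]
Swap R2 ↔ R3
R6 ← R6 + (2)·R2: [0, 0, -2, 0, 1, -4]
R4 ← R4 + (4/3)·R3: [0, 0, 0, 0, 0, 0]
R5 ← R5 + (5/3)·R3: [0, 0, 0, 0, 0, 0]
R6 ← R6 − (2/3)·R3: [0, 0, 0, 0, 0, 0]
The echelon form has 3 nonzero rows, and every pivot lies in the first 5 columns, so rank(C) = rank([C|b]) = 3.
The system is consistent.
rank = 3 < 5 unknowns, so there are infinitely many solutions.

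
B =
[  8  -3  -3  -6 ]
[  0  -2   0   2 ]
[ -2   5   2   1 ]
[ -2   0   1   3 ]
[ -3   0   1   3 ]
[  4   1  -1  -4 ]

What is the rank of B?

3

Row reduce to echelon form.
R3 ← R3 + (1/4)·R1: [0, 17/4, 5/4, -1/2]
R4 ← R4 + (1/4)·R1: [0, -3/4, 1/4, 3/2]
R5 ← R5 + (3/8)·R1: [0, -9/8, -1/8, 3/4]
R6 ← R6 − (1/2)·R1: [0, 5/2, 1/2, -1]
R3 ← R3 + (17/8)·R2: [0, 0, 5/4, 15/4]
R4 ← R4 − (3/8)·R2: [0, 0, 1/4, 3/4]
R5 ← R5 − (9/16)·R2: [0, 0, -1/8, -3/8]
R6 ← R6 + (5/4)·R2: [0, 0, 1/2, 3/2]
R4 ← R4 − (1/5)·R3: [0, 0, 0, 0]
R5 ← R5 + (1/10)·R3: [0, 0, 0, 0]
R6 ← R6 − (2/5)·R3: [0, 0, 0, 0]
Echelon form has 3 nonzero rows, so rank(B) = 3.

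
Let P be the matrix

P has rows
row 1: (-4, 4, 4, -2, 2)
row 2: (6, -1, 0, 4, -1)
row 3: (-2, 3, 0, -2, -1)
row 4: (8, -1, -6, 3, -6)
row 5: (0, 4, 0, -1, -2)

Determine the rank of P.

3

Row reduce to echelon form.
R2 ← R2 + (3/2)·R1: [0, 5, 6, 1, 2]
R3 ← R3 − (1/2)·R1: [0, 1, -2, -1, -2]
R4 ← R4 + (2)·R1: [0, 7, 2, -1, -2]
R3 ← R3 − (1/5)·R2: [0, 0, -16/5, -6/5, -12/5]
R4 ← R4 − (7/5)·R2: [0, 0, -32/5, -12/5, -24/5]
R5 ← R5 − (4/5)·R2: [0, 0, -24/5, -9/5, -18/5]
R4 ← R4 − (2)·R3: [0, 0, 0, 0, 0]
R5 ← R5 − (3/2)·R3: [0, 0, 0, 0, 0]
Echelon form has 3 nonzero rows, so rank(P) = 3.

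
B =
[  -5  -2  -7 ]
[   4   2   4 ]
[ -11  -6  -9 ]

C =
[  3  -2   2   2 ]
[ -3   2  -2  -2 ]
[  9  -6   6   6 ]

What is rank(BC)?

First compute BC:
[[-72,  48, -48, -48],
 [ 42, -28,  28,  28],
 [-96,  64, -64, -64]]
Now row reduce the product.
R2 ← R2 + (7/12)·R1: [0, 0, 0, 0]
R3 ← R3 − (4/3)·R1: [0, 0, 0, 0]
1 nonzero row, so rank(BC) = 1.

1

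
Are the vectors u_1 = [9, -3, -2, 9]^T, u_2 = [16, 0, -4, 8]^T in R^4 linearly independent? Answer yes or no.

Form the matrix with these vectors as rows and row reduce.
R2 ← R2 − (16/9)·R1: [0, 16/3, -4/9, -8]
2 nonzero rows, so the 2 vectors span a space of dimension 2.
Since 2 = 2, the vectors are linearly independent.

yes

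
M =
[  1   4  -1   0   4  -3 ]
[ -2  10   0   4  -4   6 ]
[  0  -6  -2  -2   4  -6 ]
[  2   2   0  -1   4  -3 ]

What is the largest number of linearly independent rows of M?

3

Row reduce to echelon form.
R2 ← R2 + (2)·R1: [0, 18, -2, 4, 4, 0]
R4 ← R4 − (2)·R1: [0, -6, 2, -1, -4, 3]
R3 ← R3 + (1/3)·R2: [0, 0, -8/3, -2/3, 16/3, -6]
R4 ← R4 + (1/3)·R2: [0, 0, 4/3, 1/3, -8/3, 3]
R4 ← R4 + (1/2)·R3: [0, 0, 0, 0, 0, 0]
Echelon form has 3 nonzero rows, so rank(M) = 3.
The rank gives the maximum number of linearly independent rows: 3.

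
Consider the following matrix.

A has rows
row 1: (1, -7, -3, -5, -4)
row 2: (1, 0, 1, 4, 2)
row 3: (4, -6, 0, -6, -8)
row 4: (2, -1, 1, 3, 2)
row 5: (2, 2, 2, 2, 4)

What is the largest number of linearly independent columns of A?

Row reduce to echelon form.
R2 ← R2 − R1: [0, 7, 4, 9, 6]
R3 ← R3 − (4)·R1: [0, 22, 12, 14, 8]
R4 ← R4 − (2)·R1: [0, 13, 7, 13, 10]
R5 ← R5 − (2)·R1: [0, 16, 8, 12, 12]
R3 ← R3 − (22/7)·R2: [0, 0, -4/7, -100/7, -76/7]
R4 ← R4 − (13/7)·R2: [0, 0, -3/7, -26/7, -8/7]
R5 ← R5 − (16/7)·R2: [0, 0, -8/7, -60/7, -12/7]
R4 ← R4 − (3/4)·R3: [0, 0, 0, 7, 7]
R5 ← R5 − (2)·R3: [0, 0, 0, 20, 20]
R5 ← R5 − (20/7)·R4: [0, 0, 0, 0, 0]
Echelon form has 4 nonzero rows, so rank(A) = 4.
The rank gives the maximum number of linearly independent columns: 4.

4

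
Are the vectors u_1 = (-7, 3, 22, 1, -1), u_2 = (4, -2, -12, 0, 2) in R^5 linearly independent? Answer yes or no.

Form the matrix with these vectors as rows and row reduce.
R2 ← R2 + (4/7)·R1: [0, -2/7, 4/7, 4/7, 10/7]
2 nonzero rows, so the 2 vectors span a space of dimension 2.
Since 2 = 2, the vectors are linearly independent.

yes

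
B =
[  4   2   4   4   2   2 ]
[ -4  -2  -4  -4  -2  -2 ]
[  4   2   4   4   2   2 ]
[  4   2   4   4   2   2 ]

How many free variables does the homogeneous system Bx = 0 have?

5

Row reduce to echelon form.
R2 ← R2 + R1: [0, 0, 0, 0, 0, 0]
R3 ← R3 − R1: [0, 0, 0, 0, 0, 0]
R4 ← R4 − R1: [0, 0, 0, 0, 0, 0]
1 nonzero row, so rank(B) = 1.
B has 6 columns; by rank–nullity, nullity = 6 − 1 = 5.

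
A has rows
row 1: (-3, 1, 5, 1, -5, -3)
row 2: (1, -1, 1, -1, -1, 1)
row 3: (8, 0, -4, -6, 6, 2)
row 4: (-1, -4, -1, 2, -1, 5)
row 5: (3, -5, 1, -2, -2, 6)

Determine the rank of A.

3

Row reduce to echelon form.
R2 ← R2 + (1/3)·R1: [0, -2/3, 8/3, -2/3, -8/3, 0]
R3 ← R3 + (8/3)·R1: [0, 8/3, 28/3, -10/3, -22/3, -6]
R4 ← R4 − (1/3)·R1: [0, -13/3, -8/3, 5/3, 2/3, 6]
R5 ← R5 + R1: [0, -4, 6, -1, -7, 3]
R3 ← R3 + (4)·R2: [0, 0, 20, -6, -18, -6]
R4 ← R4 − (13/2)·R2: [0, 0, -20, 6, 18, 6]
R5 ← R5 − (6)·R2: [0, 0, -10, 3, 9, 3]
R4 ← R4 + R3: [0, 0, 0, 0, 0, 0]
R5 ← R5 + (1/2)·R3: [0, 0, 0, 0, 0, 0]
Echelon form has 3 nonzero rows, so rank(A) = 3.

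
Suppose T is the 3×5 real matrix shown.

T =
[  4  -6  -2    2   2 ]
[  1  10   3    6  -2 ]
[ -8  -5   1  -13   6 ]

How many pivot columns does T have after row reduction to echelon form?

3

Row reduce to echelon form.
R2 ← R2 − (1/4)·R1: [0, 23/2, 7/2, 11/2, -5/2]
R3 ← R3 + (2)·R1: [0, -17, -3, -9, 10]
R3 ← R3 + (34/23)·R2: [0, 0, 50/23, -20/23, 145/23]
Echelon form has 3 nonzero rows, so rank(T) = 3.
Each nonzero row contributes one pivot column: 3 pivot columns.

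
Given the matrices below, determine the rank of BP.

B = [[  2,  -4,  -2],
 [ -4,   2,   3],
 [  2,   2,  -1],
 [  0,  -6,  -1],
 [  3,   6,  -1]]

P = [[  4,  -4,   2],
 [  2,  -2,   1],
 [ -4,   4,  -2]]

First compute BP:
[[  8,  -8,   4],
 [-24,  24, -12],
 [ 16, -16,   8],
 [ -8,   8,  -4],
 [ 28, -28,  14]]
Now row reduce the product.
R2 ← R2 + (3)·R1: [0, 0, 0]
R3 ← R3 − (2)·R1: [0, 0, 0]
R4 ← R4 + R1: [0, 0, 0]
R5 ← R5 − (7/2)·R1: [0, 0, 0]
1 nonzero row, so rank(BP) = 1.

1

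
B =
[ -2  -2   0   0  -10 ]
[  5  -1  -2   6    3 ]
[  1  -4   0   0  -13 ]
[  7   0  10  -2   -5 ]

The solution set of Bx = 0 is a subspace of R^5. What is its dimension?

1

Row reduce to echelon form.
R2 ← R2 + (5/2)·R1: [0, -6, -2, 6, -22]
R3 ← R3 + (1/2)·R1: [0, -5, 0, 0, -18]
R4 ← R4 + (7/2)·R1: [0, -7, 10, -2, -40]
R3 ← R3 − (5/6)·R2: [0, 0, 5/3, -5, 1/3]
R4 ← R4 − (7/6)·R2: [0, 0, 37/3, -9, -43/3]
R4 ← R4 − (37/5)·R3: [0, 0, 0, 28, -84/5]
4 nonzero rows, so rank(B) = 4.
B has 5 columns; by rank–nullity, nullity = 5 − 4 = 1.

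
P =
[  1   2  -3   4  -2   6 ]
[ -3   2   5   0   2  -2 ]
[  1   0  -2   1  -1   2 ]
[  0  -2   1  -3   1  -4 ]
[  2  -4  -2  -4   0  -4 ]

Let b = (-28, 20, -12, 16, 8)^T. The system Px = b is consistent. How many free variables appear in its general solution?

Row reduce the augmented matrix [P | b].
R2 ← R2 + (3)·R1: [0, 8, -4, 12, -4, 16, -64]
R3 ← R3 − R1: [0, -2, 1, -3, 1, -4, 16]
R5 ← R5 − (2)·R1: [0, -8, 4, -12, 4, -16, 64]
R3 ← R3 + (1/4)·R2: [0, 0, 0, 0, 0, 0, 0]
R4 ← R4 + (1/4)·R2: [0, 0, 0, 0, 0, 0, 0]
R5 ← R5 + R2: [0, 0, 0, 0, 0, 0, 0]
The echelon form has 2 nonzero rows, and every pivot lies in the first 6 columns, so rank(P) = rank([P|b]) = 2.
The system is consistent.
Free variables = (unknowns) − (rank) = 6 − 2 = 4.

4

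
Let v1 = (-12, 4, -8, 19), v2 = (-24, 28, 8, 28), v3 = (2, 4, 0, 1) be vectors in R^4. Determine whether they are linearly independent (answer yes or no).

Form the matrix with these vectors as rows and row reduce.
R2 ← R2 − (2)·R1: [0, 20, 24, -10]
R3 ← R3 + (1/6)·R1: [0, 14/3, -4/3, 25/6]
R3 ← R3 − (7/30)·R2: [0, 0, -104/15, 13/2]
3 nonzero rows, so the 3 vectors span a space of dimension 3.
Since 3 = 3, the vectors are linearly independent.

yes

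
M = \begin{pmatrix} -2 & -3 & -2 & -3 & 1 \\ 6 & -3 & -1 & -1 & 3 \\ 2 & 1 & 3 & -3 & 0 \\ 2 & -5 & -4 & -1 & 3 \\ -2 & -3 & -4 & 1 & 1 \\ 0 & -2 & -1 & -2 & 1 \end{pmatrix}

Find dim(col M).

3

Row reduce to echelon form.
R2 ← R2 + (3)·R1: [0, -12, -7, -10, 6]
R3 ← R3 + R1: [0, -2, 1, -6, 1]
R4 ← R4 + R1: [0, -8, -6, -4, 4]
R5 ← R5 − R1: [0, 0, -2, 4, 0]
R3 ← R3 − (1/6)·R2: [0, 0, 13/6, -13/3, 0]
R4 ← R4 − (2/3)·R2: [0, 0, -4/3, 8/3, 0]
R6 ← R6 − (1/6)·R2: [0, 0, 1/6, -1/3, 0]
R4 ← R4 + (8/13)·R3: [0, 0, 0, 0, 0]
R5 ← R5 + (12/13)·R3: [0, 0, 0, 0, 0]
R6 ← R6 − (1/13)·R3: [0, 0, 0, 0, 0]
Echelon form has 3 nonzero rows, so rank(M) = 3.
The column space has dimension equal to the rank: 3.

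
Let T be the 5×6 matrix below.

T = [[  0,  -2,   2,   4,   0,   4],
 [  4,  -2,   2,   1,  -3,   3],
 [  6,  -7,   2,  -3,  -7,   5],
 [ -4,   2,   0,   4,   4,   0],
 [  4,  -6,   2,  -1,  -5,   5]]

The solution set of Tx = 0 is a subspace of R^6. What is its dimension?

3

Row reduce to echelon form.
Swap R1 ↔ R2
R3 ← R3 − (3/2)·R1: [0, -4, -1, -9/2, -5/2, 1/2]
R4 ← R4 + R1: [0, 0, 2, 5, 1, 3]
R5 ← R5 − R1: [0, -4, 0, -2, -2, 2]
R3 ← R3 − (2)·R2: [0, 0, -5, -25/2, -5/2, -15/2]
R5 ← R5 − (2)·R2: [0, 0, -4, -10, -2, -6]
R4 ← R4 + (2/5)·R3: [0, 0, 0, 0, 0, 0]
R5 ← R5 − (4/5)·R3: [0, 0, 0, 0, 0, 0]
3 nonzero rows, so rank(T) = 3.
T has 6 columns; by rank–nullity, nullity = 6 − 3 = 3.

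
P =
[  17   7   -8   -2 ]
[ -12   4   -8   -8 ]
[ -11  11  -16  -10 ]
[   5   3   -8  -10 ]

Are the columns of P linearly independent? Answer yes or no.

Row reduce P to echelon form.
R2 ← R2 + (12/17)·R1: [0, 152/17, -232/17, -160/17]
R3 ← R3 + (11/17)·R1: [0, 264/17, -360/17, -192/17]
R4 ← R4 − (5/17)·R1: [0, 16/17, -96/17, -160/17]
R3 ← R3 − (33/19)·R2: [0, 0, 48/19, 96/19]
R4 ← R4 − (2/19)·R2: [0, 0, -80/19, -160/19]
R4 ← R4 + (5/3)·R3: [0, 0, 0, 0]
3 pivots among 4 columns.
Only 3 < 4 pivot columns, so the columns are linearly dependent.

no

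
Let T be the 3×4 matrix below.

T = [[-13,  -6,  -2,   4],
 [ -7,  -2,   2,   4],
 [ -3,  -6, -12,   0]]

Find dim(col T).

3

Row reduce to echelon form.
R2 ← R2 − (7/13)·R1: [0, 16/13, 40/13, 24/13]
R3 ← R3 − (3/13)·R1: [0, -60/13, -150/13, -12/13]
R3 ← R3 + (15/4)·R2: [0, 0, 0, 6]
Echelon form has 3 nonzero rows, so rank(T) = 3.
The column space has dimension equal to the rank: 3.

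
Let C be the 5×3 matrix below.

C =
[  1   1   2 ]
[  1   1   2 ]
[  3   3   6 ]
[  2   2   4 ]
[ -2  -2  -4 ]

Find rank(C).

1

Row reduce to echelon form.
R2 ← R2 − R1: [0, 0, 0]
R3 ← R3 − (3)·R1: [0, 0, 0]
R4 ← R4 − (2)·R1: [0, 0, 0]
R5 ← R5 + (2)·R1: [0, 0, 0]
Echelon form has 1 nonzero row, so rank(C) = 1.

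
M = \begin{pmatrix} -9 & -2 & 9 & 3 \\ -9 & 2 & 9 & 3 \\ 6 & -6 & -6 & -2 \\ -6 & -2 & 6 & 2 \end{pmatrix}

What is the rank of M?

Row reduce to echelon form.
R2 ← R2 − R1: [0, 4, 0, 0]
R3 ← R3 + (2/3)·R1: [0, -22/3, 0, 0]
R4 ← R4 − (2/3)·R1: [0, -2/3, 0, 0]
R3 ← R3 + (11/6)·R2: [0, 0, 0, 0]
R4 ← R4 + (1/6)·R2: [0, 0, 0, 0]
Echelon form has 2 nonzero rows, so rank(M) = 2.

2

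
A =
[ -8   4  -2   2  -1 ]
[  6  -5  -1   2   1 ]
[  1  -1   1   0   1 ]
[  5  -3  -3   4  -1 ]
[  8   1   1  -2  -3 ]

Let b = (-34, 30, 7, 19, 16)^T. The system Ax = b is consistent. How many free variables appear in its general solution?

Row reduce the augmented matrix [A | b].
R2 ← R2 + (3/4)·R1: [0, -2, -5/2, 7/2, 1/4, 9/2]
R3 ← R3 + (1/8)·R1: [0, -1/2, 3/4, 1/4, 7/8, 11/4]
R4 ← R4 + (5/8)·R1: [0, -1/2, -17/4, 21/4, -13/8, -9/4]
R5 ← R5 + R1: [0, 5, -1, 0, -4, -18]
R3 ← R3 − (1/4)·R2: [0, 0, 11/8, -5/8, 13/16, 13/8]
R4 ← R4 − (1/4)·R2: [0, 0, -29/8, 35/8, -27/16, -27/8]
R5 ← R5 + (5/2)·R2: [0, 0, -29/4, 35/4, -27/8, -27/4]
R4 ← R4 + (29/11)·R3: [0, 0, 0, 30/11, 5/11, 10/11]
R5 ← R5 + (58/11)·R3: [0, 0, 0, 60/11, 10/11, 20/11]
R5 ← R5 − (2)·R4: [0, 0, 0, 0, 0, 0]
The echelon form has 4 nonzero rows, and every pivot lies in the first 5 columns, so rank(A) = rank([A|b]) = 4.
The system is consistent.
Free variables = (unknowns) − (rank) = 5 − 4 = 1.

1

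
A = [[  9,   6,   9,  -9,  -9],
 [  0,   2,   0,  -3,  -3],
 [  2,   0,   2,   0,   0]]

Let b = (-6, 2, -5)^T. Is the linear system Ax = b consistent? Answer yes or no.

no

Row reduce the augmented matrix [A | b].
R3 ← R3 − (2/9)·R1: [0, -4/3, 0, 2, 2, -11/3]
R3 ← R3 + (2/3)·R2: [0, 0, 0, 0, 0, -7/3]
The echelon form has 3 nonzero rows; the last pivot sits in the augmented column, so rank(A) = 2 but rank([A|b]) = 3.
Since the ranks differ, the system is inconsistent.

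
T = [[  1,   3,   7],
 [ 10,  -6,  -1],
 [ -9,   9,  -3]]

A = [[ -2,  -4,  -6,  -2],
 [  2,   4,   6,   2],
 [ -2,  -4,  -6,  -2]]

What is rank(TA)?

First compute TA:
[[-10, -20, -30, -10],
 [-30, -60, -90, -30],
 [ 42,  84, 126,  42]]
Now row reduce the product.
R2 ← R2 − (3)·R1: [0, 0, 0, 0]
R3 ← R3 + (21/5)·R1: [0, 0, 0, 0]
1 nonzero row, so rank(TA) = 1.

1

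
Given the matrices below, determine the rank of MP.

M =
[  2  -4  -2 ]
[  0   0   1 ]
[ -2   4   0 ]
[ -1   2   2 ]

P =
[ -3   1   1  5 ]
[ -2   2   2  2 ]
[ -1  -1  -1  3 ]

2

First compute MP:
[[  4,  -4,  -4,  -4],
 [ -1,  -1,  -1,   3],
 [ -2,   6,   6,  -2],
 [ -3,   1,   1,   5]]
Now row reduce the product.
R2 ← R2 + (1/4)·R1: [0, -2, -2, 2]
R3 ← R3 + (1/2)·R1: [0, 4, 4, -4]
R4 ← R4 + (3/4)·R1: [0, -2, -2, 2]
R3 ← R3 + (2)·R2: [0, 0, 0, 0]
R4 ← R4 − R2: [0, 0, 0, 0]
2 nonzero rows, so rank(MP) = 2.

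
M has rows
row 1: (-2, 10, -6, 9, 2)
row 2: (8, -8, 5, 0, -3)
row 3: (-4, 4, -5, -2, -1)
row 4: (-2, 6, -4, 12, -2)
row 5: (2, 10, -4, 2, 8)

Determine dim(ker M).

Row reduce to echelon form.
R2 ← R2 + (4)·R1: [0, 32, -19, 36, 5]
R3 ← R3 − (2)·R1: [0, -16, 7, -20, -5]
R4 ← R4 − R1: [0, -4, 2, 3, -4]
R5 ← R5 + R1: [0, 20, -10, 11, 10]
R3 ← R3 + (1/2)·R2: [0, 0, -5/2, -2, -5/2]
R4 ← R4 + (1/8)·R2: [0, 0, -3/8, 15/2, -27/8]
R5 ← R5 − (5/8)·R2: [0, 0, 15/8, -23/2, 55/8]
R4 ← R4 − (3/20)·R3: [0, 0, 0, 39/5, -3]
R5 ← R5 + (3/4)·R3: [0, 0, 0, -13, 5]
R5 ← R5 + (5/3)·R4: [0, 0, 0, 0, 0]
4 nonzero rows, so rank(M) = 4.
M has 5 columns; by rank–nullity, nullity = 5 − 4 = 1.

1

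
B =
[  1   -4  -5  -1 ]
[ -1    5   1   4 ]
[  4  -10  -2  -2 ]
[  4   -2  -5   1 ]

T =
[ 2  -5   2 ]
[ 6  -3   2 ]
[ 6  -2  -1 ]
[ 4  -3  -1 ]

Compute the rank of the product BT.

First compute BT:
[[-56,  20,   0],
 [ 50, -24,   3],
 [-72,  20,  -8],
 [-30,  -7,   8]]
Now row reduce the product.
R2 ← R2 + (25/28)·R1: [0, -43/7, 3]
R3 ← R3 − (9/7)·R1: [0, -40/7, -8]
R4 ← R4 − (15/28)·R1: [0, -124/7, 8]
R3 ← R3 − (40/43)·R2: [0, 0, -464/43]
R4 ← R4 − (124/43)·R2: [0, 0, -28/43]
R4 ← R4 − (7/116)·R3: [0, 0, 0]
3 nonzero rows, so rank(BT) = 3.

3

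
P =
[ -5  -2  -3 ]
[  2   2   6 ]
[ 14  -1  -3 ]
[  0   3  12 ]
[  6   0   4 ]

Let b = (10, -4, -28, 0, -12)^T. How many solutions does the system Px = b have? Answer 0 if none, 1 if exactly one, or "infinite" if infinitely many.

1

Row reduce the augmented matrix [P | b].
R2 ← R2 + (2/5)·R1: [0, 6/5, 24/5, 0]
R3 ← R3 + (14/5)·R1: [0, -33/5, -57/5, 0]
R5 ← R5 + (6/5)·R1: [0, -12/5, 2/5, 0]
R3 ← R3 + (11/2)·R2: [0, 0, 15, 0]
R4 ← R4 − (5/2)·R2: [0, 0, 0, 0]
R5 ← R5 + (2)·R2: [0, 0, 10, 0]
R5 ← R5 − (2/3)·R3: [0, 0, 0, 0]
The echelon form has 3 nonzero rows, and every pivot lies in the first 3 columns, so rank(P) = rank([P|b]) = 3.
The system is consistent.
rank = 3 = number of unknowns, so the solution is unique.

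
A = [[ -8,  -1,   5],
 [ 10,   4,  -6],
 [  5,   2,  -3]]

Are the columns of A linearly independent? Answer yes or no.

Row reduce A to echelon form.
R2 ← R2 + (5/4)·R1: [0, 11/4, 1/4]
R3 ← R3 + (5/8)·R1: [0, 11/8, 1/8]
R3 ← R3 − (1/2)·R2: [0, 0, 0]
2 pivots among 3 columns.
Only 2 < 3 pivot columns, so the columns are linearly dependent.

no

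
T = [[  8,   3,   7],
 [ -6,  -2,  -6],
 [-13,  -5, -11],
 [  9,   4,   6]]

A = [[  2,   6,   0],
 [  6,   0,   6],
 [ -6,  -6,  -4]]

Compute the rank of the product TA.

2

First compute TA:
[[ -8,   6, -10],
 [ 12,   0,  12],
 [ 10, -12,  14],
 [  6,  18,   0]]
Now row reduce the product.
R2 ← R2 + (3/2)·R1: [0, 9, -3]
R3 ← R3 + (5/4)·R1: [0, -9/2, 3/2]
R4 ← R4 + (3/4)·R1: [0, 45/2, -15/2]
R3 ← R3 + (1/2)·R2: [0, 0, 0]
R4 ← R4 − (5/2)·R2: [0, 0, 0]
2 nonzero rows, so rank(TA) = 2.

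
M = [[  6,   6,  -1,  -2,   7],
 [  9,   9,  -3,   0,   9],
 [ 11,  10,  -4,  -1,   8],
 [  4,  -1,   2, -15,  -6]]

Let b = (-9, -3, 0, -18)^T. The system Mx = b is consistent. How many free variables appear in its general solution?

2

Row reduce the augmented matrix [M | b].
R2 ← R2 − (3/2)·R1: [0, 0, -3/2, 3, -3/2, 21/2]
R3 ← R3 − (11/6)·R1: [0, -1, -13/6, 8/3, -29/6, 33/2]
R4 ← R4 − (2/3)·R1: [0, -5, 8/3, -41/3, -32/3, -12]
Swap R2 ↔ R3
R4 ← R4 − (5)·R2: [0, 0, 27/2, -27, 27/2, -189/2]
R4 ← R4 + (9)·R3: [0, 0, 0, 0, 0, 0]
The echelon form has 3 nonzero rows, and every pivot lies in the first 5 columns, so rank(M) = rank([M|b]) = 3.
The system is consistent.
Free variables = (unknowns) − (rank) = 5 − 3 = 2.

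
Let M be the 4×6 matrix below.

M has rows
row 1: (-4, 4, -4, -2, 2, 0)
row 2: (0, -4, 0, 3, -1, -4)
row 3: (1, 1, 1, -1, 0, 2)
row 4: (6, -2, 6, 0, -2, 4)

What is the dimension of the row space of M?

Row reduce to echelon form.
R3 ← R3 + (1/4)·R1: [0, 2, 0, -3/2, 1/2, 2]
R4 ← R4 + (3/2)·R1: [0, 4, 0, -3, 1, 4]
R3 ← R3 + (1/2)·R2: [0, 0, 0, 0, 0, 0]
R4 ← R4 + R2: [0, 0, 0, 0, 0, 0]
Echelon form has 2 nonzero rows, so rank(M) = 2.
The row space has dimension equal to the rank: 2.

2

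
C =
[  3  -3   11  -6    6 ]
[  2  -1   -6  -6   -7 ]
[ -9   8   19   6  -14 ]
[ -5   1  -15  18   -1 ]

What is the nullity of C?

1

Row reduce to echelon form.
R2 ← R2 − (2/3)·R1: [0, 1, -40/3, -2, -11]
R3 ← R3 + (3)·R1: [0, -1, 52, -12, 4]
R4 ← R4 + (5/3)·R1: [0, -4, 10/3, 8, 9]
R3 ← R3 + R2: [0, 0, 116/3, -14, -7]
R4 ← R4 + (4)·R2: [0, 0, -50, 0, -35]
R4 ← R4 + (75/58)·R3: [0, 0, 0, -525/29, -2555/58]
4 nonzero rows, so rank(C) = 4.
C has 5 columns; by rank–nullity, nullity = 5 − 4 = 1.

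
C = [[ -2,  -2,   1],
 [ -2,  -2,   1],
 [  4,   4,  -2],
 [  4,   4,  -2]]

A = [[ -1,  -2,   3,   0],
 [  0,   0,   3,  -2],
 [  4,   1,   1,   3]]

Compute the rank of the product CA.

1

First compute CA:
[[  6,   5, -11,   7],
 [  6,   5, -11,   7],
 [-12, -10,  22, -14],
 [-12, -10,  22, -14]]
Now row reduce the product.
R2 ← R2 − R1: [0, 0, 0, 0]
R3 ← R3 + (2)·R1: [0, 0, 0, 0]
R4 ← R4 + (2)·R1: [0, 0, 0, 0]
1 nonzero row, so rank(CA) = 1.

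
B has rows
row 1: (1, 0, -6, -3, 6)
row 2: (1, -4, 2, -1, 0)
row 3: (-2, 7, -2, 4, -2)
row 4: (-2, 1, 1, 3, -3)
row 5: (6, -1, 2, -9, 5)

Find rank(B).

Row reduce to echelon form.
R2 ← R2 − R1: [0, -4, 8, 2, -6]
R3 ← R3 + (2)·R1: [0, 7, -14, -2, 10]
R4 ← R4 + (2)·R1: [0, 1, -11, -3, 9]
R5 ← R5 − (6)·R1: [0, -1, 38, 9, -31]
R3 ← R3 + (7/4)·R2: [0, 0, 0, 3/2, -1/2]
R4 ← R4 + (1/4)·R2: [0, 0, -9, -5/2, 15/2]
R5 ← R5 − (1/4)·R2: [0, 0, 36, 17/2, -59/2]
Swap R3 ↔ R4
R5 ← R5 + (4)·R3: [0, 0, 0, -3/2, 1/2]
R5 ← R5 + R4: [0, 0, 0, 0, 0]
Echelon form has 4 nonzero rows, so rank(B) = 4.

4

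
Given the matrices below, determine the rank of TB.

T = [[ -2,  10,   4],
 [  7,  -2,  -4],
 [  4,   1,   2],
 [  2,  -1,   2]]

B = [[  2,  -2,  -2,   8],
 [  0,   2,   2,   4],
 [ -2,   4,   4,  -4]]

First compute TB:
[[-12,  40,  40,   8],
 [ 22, -34, -34,  64],
 [  4,   2,   2,  28],
 [  0,   2,   2,   4]]
Now row reduce the product.
R2 ← R2 + (11/6)·R1: [0, 118/3, 118/3, 236/3]
R3 ← R3 + (1/3)·R1: [0, 46/3, 46/3, 92/3]
R3 ← R3 − (23/59)·R2: [0, 0, 0, 0]
R4 ← R4 − (3/59)·R2: [0, 0, 0, 0]
2 nonzero rows, so rank(TB) = 2.

2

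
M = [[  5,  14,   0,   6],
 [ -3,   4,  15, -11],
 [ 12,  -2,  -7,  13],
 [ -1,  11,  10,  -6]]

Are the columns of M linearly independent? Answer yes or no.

Row reduce M to echelon form.
R2 ← R2 + (3/5)·R1: [0, 62/5, 15, -37/5]
R3 ← R3 − (12/5)·R1: [0, -178/5, -7, -7/5]
R4 ← R4 + (1/5)·R1: [0, 69/5, 10, -24/5]
R3 ← R3 + (89/31)·R2: [0, 0, 1118/31, -702/31]
R4 ← R4 − (69/62)·R2: [0, 0, -415/62, 213/62]
R4 ← R4 + (415/2236)·R3: [0, 0, 0, -33/43]
4 pivots among 4 columns.
Every column is a pivot column, so the columns are linearly independent.

yes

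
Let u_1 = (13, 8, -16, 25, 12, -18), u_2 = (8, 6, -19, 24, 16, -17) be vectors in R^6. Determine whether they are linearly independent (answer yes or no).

yes

Form the matrix with these vectors as rows and row reduce.
R2 ← R2 − (8/13)·R1: [0, 14/13, -119/13, 112/13, 112/13, -77/13]
2 nonzero rows, so the 2 vectors span a space of dimension 2.
Since 2 = 2, the vectors are linearly independent.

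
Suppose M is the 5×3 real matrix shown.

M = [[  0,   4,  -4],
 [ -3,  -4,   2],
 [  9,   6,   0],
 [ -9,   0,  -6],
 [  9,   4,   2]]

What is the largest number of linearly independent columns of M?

Row reduce to echelon form.
Swap R1 ↔ R2
R3 ← R3 + (3)·R1: [0, -6, 6]
R4 ← R4 − (3)·R1: [0, 12, -12]
R5 ← R5 + (3)·R1: [0, -8, 8]
R3 ← R3 + (3/2)·R2: [0, 0, 0]
R4 ← R4 − (3)·R2: [0, 0, 0]
R5 ← R5 + (2)·R2: [0, 0, 0]
Echelon form has 2 nonzero rows, so rank(M) = 2.
The rank gives the maximum number of linearly independent columns: 2.

2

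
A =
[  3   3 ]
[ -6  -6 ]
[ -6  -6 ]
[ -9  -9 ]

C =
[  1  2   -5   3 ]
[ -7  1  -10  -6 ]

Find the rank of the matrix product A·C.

1

First compute AC:
[[-18,   9, -45,  -9],
 [ 36, -18,  90,  18],
 [ 36, -18,  90,  18],
 [ 54, -27, 135,  27]]
Now row reduce the product.
R2 ← R2 + (2)·R1: [0, 0, 0, 0]
R3 ← R3 + (2)·R1: [0, 0, 0, 0]
R4 ← R4 + (3)·R1: [0, 0, 0, 0]
1 nonzero row, so rank(AC) = 1.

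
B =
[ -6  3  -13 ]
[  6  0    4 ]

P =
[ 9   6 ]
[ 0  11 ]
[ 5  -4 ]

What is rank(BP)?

First compute BP:
[[-119,  49],
 [ 74,  20]]
Now row reduce the product.
R2 ← R2 + (74/119)·R1: [0, 858/17]
2 nonzero rows, so rank(BP) = 2.

2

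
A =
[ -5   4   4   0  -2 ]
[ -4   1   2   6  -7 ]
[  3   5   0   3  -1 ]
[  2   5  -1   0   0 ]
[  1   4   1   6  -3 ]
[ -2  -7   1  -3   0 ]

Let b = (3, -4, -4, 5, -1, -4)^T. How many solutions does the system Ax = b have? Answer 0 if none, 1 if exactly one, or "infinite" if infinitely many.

0

Row reduce the augmented matrix [A | b].
R2 ← R2 − (4/5)·R1: [0, -11/5, -6/5, 6, -27/5, -32/5]
R3 ← R3 + (3/5)·R1: [0, 37/5, 12/5, 3, -11/5, -11/5]
R4 ← R4 + (2/5)·R1: [0, 33/5, 3/5, 0, -4/5, 31/5]
R5 ← R5 + (1/5)·R1: [0, 24/5, 9/5, 6, -17/5, -2/5]
R6 ← R6 − (2/5)·R1: [0, -43/5, -3/5, -3, 4/5, -26/5]
R3 ← R3 + (37/11)·R2: [0, 0, -18/11, 255/11, -224/11, -261/11]
R4 ← R4 + (3)·R2: [0, 0, -3, 18, -17, -13]
R5 ← R5 + (24/11)·R2: [0, 0, -9/11, 210/11, -167/11, -158/11]
R6 ← R6 − (43/11)·R2: [0, 0, 45/11, -291/11, 241/11, 218/11]
R4 ← R4 − (11/6)·R3: [0, 0, 0, -49/2, 61/3, 61/2]
R5 ← R5 − (1/2)·R3: [0, 0, 0, 15/2, -5, -5/2]
R6 ← R6 + (5/2)·R3: [0, 0, 0, 63/2, -29, -79/2]
R5 ← R5 + (15/49)·R4: [0, 0, 0, 0, 60/49, 335/49]
R6 ← R6 + (9/7)·R4: [0, 0, 0, 0, -20/7, -2/7]
R6 ← R6 + (7/3)·R5: [0, 0, 0, 0, 0, 47/3]
The echelon form has 6 nonzero rows; the last pivot sits in the augmented column, so rank(A) = 5 but rank([A|b]) = 6.
Since the ranks differ, the system is inconsistent.
It has no solutions.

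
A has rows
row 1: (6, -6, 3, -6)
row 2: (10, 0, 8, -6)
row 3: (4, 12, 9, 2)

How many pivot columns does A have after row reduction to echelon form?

Row reduce to echelon form.
R2 ← R2 − (5/3)·R1: [0, 10, 3, 4]
R3 ← R3 − (2/3)·R1: [0, 16, 7, 6]
R3 ← R3 − (8/5)·R2: [0, 0, 11/5, -2/5]
Echelon form has 3 nonzero rows, so rank(A) = 3.
Each nonzero row contributes one pivot column: 3 pivot columns.

3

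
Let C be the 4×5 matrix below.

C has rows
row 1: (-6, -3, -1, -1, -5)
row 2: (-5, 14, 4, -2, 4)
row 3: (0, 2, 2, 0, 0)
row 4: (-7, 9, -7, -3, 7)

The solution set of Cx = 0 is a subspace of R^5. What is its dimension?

Row reduce to echelon form.
R2 ← R2 − (5/6)·R1: [0, 33/2, 29/6, -7/6, 49/6]
R4 ← R4 − (7/6)·R1: [0, 25/2, -35/6, -11/6, 77/6]
R3 ← R3 − (4/33)·R2: [0, 0, 140/99, 14/99, -98/99]
R4 ← R4 − (25/33)·R2: [0, 0, -940/99, -94/99, 658/99]
R4 ← R4 + (47/7)·R3: [0, 0, 0, 0, 0]
3 nonzero rows, so rank(C) = 3.
C has 5 columns; by rank–nullity, nullity = 5 − 3 = 2.

2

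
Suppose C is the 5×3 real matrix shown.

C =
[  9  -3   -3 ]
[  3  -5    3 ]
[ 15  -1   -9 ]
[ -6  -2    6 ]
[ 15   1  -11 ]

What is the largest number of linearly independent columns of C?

Row reduce to echelon form.
R2 ← R2 − (1/3)·R1: [0, -4, 4]
R3 ← R3 − (5/3)·R1: [0, 4, -4]
R4 ← R4 + (2/3)·R1: [0, -4, 4]
R5 ← R5 − (5/3)·R1: [0, 6, -6]
R3 ← R3 + R2: [0, 0, 0]
R4 ← R4 − R2: [0, 0, 0]
R5 ← R5 + (3/2)·R2: [0, 0, 0]
Echelon form has 2 nonzero rows, so rank(C) = 2.
The rank gives the maximum number of linearly independent columns: 2.

2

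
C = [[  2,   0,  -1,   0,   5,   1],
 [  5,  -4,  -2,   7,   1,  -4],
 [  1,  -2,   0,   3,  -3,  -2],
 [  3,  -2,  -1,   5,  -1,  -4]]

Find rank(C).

Row reduce to echelon form.
R2 ← R2 − (5/2)·R1: [0, -4, 1/2, 7, -23/2, -13/2]
R3 ← R3 − (1/2)·R1: [0, -2, 1/2, 3, -11/2, -5/2]
R4 ← R4 − (3/2)·R1: [0, -2, 1/2, 5, -17/2, -11/2]
R3 ← R3 − (1/2)·R2: [0, 0, 1/4, -1/2, 1/4, 3/4]
R4 ← R4 − (1/2)·R2: [0, 0, 1/4, 3/2, -11/4, -9/4]
R4 ← R4 − R3: [0, 0, 0, 2, -3, -3]
Echelon form has 4 nonzero rows, so rank(C) = 4.

4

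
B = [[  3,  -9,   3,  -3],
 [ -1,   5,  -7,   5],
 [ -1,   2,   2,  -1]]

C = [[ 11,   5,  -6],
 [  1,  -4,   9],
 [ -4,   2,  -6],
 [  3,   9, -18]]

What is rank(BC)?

First compute BC:
[[  3,  30, -63],
 [ 37,   6,   3],
 [-20, -18,  30]]
Now row reduce the product.
R2 ← R2 − (37/3)·R1: [0, -364, 780]
R3 ← R3 + (20/3)·R1: [0, 182, -390]
R3 ← R3 + (1/2)·R2: [0, 0, 0]
2 nonzero rows, so rank(BC) = 2.

2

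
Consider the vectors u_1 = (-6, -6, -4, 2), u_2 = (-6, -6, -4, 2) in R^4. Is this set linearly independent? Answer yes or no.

Form the matrix with these vectors as rows and row reduce.
R2 ← R2 − R1: [0, 0, 0, 0]
1 nonzero row, so the 2 vectors span a space of dimension 1.
Since 1 < 2, the vectors are linearly dependent.

no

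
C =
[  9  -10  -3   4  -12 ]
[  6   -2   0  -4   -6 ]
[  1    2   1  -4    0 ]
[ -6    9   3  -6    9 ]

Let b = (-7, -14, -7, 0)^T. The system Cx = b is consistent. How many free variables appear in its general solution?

3

Row reduce the augmented matrix [C | b].
R2 ← R2 − (2/3)·R1: [0, 14/3, 2, -20/3, 2, -28/3]
R3 ← R3 − (1/9)·R1: [0, 28/9, 4/3, -40/9, 4/3, -56/9]
R4 ← R4 + (2/3)·R1: [0, 7/3, 1, -10/3, 1, -14/3]
R3 ← R3 − (2/3)·R2: [0, 0, 0, 0, 0, 0]
R4 ← R4 − (1/2)·R2: [0, 0, 0, 0, 0, 0]
The echelon form has 2 nonzero rows, and every pivot lies in the first 5 columns, so rank(C) = rank([C|b]) = 2.
The system is consistent.
Free variables = (unknowns) − (rank) = 5 − 2 = 3.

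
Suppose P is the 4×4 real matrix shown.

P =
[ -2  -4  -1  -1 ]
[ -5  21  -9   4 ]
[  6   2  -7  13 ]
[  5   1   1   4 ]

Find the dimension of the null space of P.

Row reduce to echelon form.
R2 ← R2 − (5/2)·R1: [0, 31, -13/2, 13/2]
R3 ← R3 + (3)·R1: [0, -10, -10, 10]
R4 ← R4 + (5/2)·R1: [0, -9, -3/2, 3/2]
R3 ← R3 + (10/31)·R2: [0, 0, -375/31, 375/31]
R4 ← R4 + (9/31)·R2: [0, 0, -105/31, 105/31]
R4 ← R4 − (7/25)·R3: [0, 0, 0, 0]
3 nonzero rows, so rank(P) = 3.
P has 4 columns; by rank–nullity, nullity = 4 − 3 = 1.

1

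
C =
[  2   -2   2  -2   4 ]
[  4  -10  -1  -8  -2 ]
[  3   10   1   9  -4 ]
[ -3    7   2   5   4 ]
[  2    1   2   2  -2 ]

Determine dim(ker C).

Row reduce to echelon form.
R2 ← R2 − (2)·R1: [0, -6, -5, -4, -10]
R3 ← R3 − (3/2)·R1: [0, 13, -2, 12, -10]
R4 ← R4 + (3/2)·R1: [0, 4, 5, 2, 10]
R5 ← R5 − R1: [0, 3, 0, 4, -6]
R3 ← R3 + (13/6)·R2: [0, 0, -77/6, 10/3, -95/3]
R4 ← R4 + (2/3)·R2: [0, 0, 5/3, -2/3, 10/3]
R5 ← R5 + (1/2)·R2: [0, 0, -5/2, 2, -11]
R4 ← R4 + (10/77)·R3: [0, 0, 0, -18/77, -60/77]
R5 ← R5 − (15/77)·R3: [0, 0, 0, 104/77, -372/77]
R5 ← R5 + (52/9)·R4: [0, 0, 0, 0, -28/3]
5 nonzero rows, so rank(C) = 5.
C has 5 columns; by rank–nullity, nullity = 5 − 5 = 0.

0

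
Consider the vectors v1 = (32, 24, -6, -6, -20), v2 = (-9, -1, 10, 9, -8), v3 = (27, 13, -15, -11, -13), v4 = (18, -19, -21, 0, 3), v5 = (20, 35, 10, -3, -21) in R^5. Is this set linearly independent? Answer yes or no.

Form the matrix with these vectors as rows and row reduce.
R2 ← R2 + (9/32)·R1: [0, 23/4, 133/16, 117/16, -109/8]
R3 ← R3 − (27/32)·R1: [0, -29/4, -159/16, -95/16, 31/8]
R4 ← R4 − (9/16)·R1: [0, -65/2, -141/8, 27/8, 57/4]
R5 ← R5 − (5/8)·R1: [0, 20, 55/4, 3/4, -17/2]
R3 ← R3 + (29/23)·R2: [0, 0, 25/46, 151/46, -306/23]
R4 ← R4 + (130/23)·R2: [0, 0, 2701/92, 4113/92, -2887/46]
R5 ← R5 − (80/23)·R2: [0, 0, -1395/92, -2271/92, 1789/46]
R4 ← R4 − (2701/50)·R3: [0, 0, 0, -6631/50, 32797/50]
R5 ← R5 + (279/10)·R3: [0, 0, 0, 669/10, -3323/10]
R5 ← R5 + (3345/6631)·R4: [0, 0, 0, 0, -9362/6631]
5 nonzero rows, so the 5 vectors span a space of dimension 5.
Since 5 = 5, the vectors are linearly independent.

yes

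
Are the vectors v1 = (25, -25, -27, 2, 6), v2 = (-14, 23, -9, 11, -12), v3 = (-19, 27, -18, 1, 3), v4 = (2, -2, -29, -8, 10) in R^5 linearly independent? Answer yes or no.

yes

Form the matrix with these vectors as rows and row reduce.
R2 ← R2 + (14/25)·R1: [0, 9, -603/25, 303/25, -216/25]
R3 ← R3 + (19/25)·R1: [0, 8, -963/25, 63/25, 189/25]
R4 ← R4 − (2/25)·R1: [0, 0, -671/25, -204/25, 238/25]
R3 ← R3 − (8/9)·R2: [0, 0, -427/25, -619/75, 381/25]
R4 ← R4 − (11/7)·R3: [0, 0, 0, 101/21, -101/7]
4 nonzero rows, so the 4 vectors span a space of dimension 4.
Since 4 = 4, the vectors are linearly independent.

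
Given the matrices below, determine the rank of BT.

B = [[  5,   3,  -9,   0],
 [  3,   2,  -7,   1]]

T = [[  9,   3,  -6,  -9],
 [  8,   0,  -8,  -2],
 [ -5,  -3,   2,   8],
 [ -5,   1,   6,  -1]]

2

First compute BT:
[[114,  42, -72, -123],
 [ 73,  31, -42, -88]]
Now row reduce the product.
R2 ← R2 − (73/114)·R1: [0, 78/19, 78/19, -351/38]
2 nonzero rows, so rank(BT) = 2.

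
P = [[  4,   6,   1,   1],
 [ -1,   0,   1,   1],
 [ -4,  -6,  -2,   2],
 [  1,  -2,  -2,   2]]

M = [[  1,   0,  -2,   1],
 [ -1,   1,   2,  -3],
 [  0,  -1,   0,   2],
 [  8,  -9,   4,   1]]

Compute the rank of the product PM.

First compute PM:
[[  6,  -4,   8, -11],
 [  7, -10,   6,   2],
 [ 18, -22,   4,  12],
 [ 19, -18,   2,   5]]
Now row reduce the product.
R2 ← R2 − (7/6)·R1: [0, -16/3, -10/3, 89/6]
R3 ← R3 − (3)·R1: [0, -10, -20, 45]
R4 ← R4 − (19/6)·R1: [0, -16/3, -70/3, 239/6]
R3 ← R3 − (15/8)·R2: [0, 0, -55/4, 275/16]
R4 ← R4 − R2: [0, 0, -20, 25]
R4 ← R4 − (16/11)·R3: [0, 0, 0, 0]
3 nonzero rows, so rank(PM) = 3.

3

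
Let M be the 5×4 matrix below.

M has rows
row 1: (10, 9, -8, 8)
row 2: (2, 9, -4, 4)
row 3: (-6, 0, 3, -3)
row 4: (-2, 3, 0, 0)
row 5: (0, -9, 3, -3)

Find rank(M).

Row reduce to echelon form.
R2 ← R2 − (1/5)·R1: [0, 36/5, -12/5, 12/5]
R3 ← R3 + (3/5)·R1: [0, 27/5, -9/5, 9/5]
R4 ← R4 + (1/5)·R1: [0, 24/5, -8/5, 8/5]
R3 ← R3 − (3/4)·R2: [0, 0, 0, 0]
R4 ← R4 − (2/3)·R2: [0, 0, 0, 0]
R5 ← R5 + (5/4)·R2: [0, 0, 0, 0]
Echelon form has 2 nonzero rows, so rank(M) = 2.

2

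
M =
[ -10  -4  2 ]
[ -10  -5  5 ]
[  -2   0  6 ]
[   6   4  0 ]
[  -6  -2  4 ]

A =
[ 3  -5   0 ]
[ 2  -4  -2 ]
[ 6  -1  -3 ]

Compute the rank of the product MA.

First compute MA:
[[-26,  64,   2],
 [-10,  65,  -5],
 [ 30,   4, -18],
 [ 26, -46,  -8],
 [  2,  34,  -8]]
Now row reduce the product.
R2 ← R2 − (5/13)·R1: [0, 525/13, -75/13]
R3 ← R3 + (15/13)·R1: [0, 1012/13, -204/13]
R4 ← R4 + R1: [0, 18, -6]
R5 ← R5 + (1/13)·R1: [0, 506/13, -102/13]
R3 ← R3 − (1012/525)·R2: [0, 0, -32/7]
R4 ← R4 − (78/175)·R2: [0, 0, -24/7]
R5 ← R5 − (506/525)·R2: [0, 0, -16/7]
R4 ← R4 − (3/4)·R3: [0, 0, 0]
R5 ← R5 − (1/2)·R3: [0, 0, 0]
3 nonzero rows, so rank(MA) = 3.

3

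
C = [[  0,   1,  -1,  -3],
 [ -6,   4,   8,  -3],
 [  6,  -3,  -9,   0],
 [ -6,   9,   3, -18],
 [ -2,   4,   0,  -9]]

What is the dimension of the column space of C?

2

Row reduce to echelon form.
Swap R1 ↔ R2
R3 ← R3 + R1: [0, 1, -1, -3]
R4 ← R4 − R1: [0, 5, -5, -15]
R5 ← R5 − (1/3)·R1: [0, 8/3, -8/3, -8]
R3 ← R3 − R2: [0, 0, 0, 0]
R4 ← R4 − (5)·R2: [0, 0, 0, 0]
R5 ← R5 − (8/3)·R2: [0, 0, 0, 0]
Echelon form has 2 nonzero rows, so rank(C) = 2.
The column space has dimension equal to the rank: 2.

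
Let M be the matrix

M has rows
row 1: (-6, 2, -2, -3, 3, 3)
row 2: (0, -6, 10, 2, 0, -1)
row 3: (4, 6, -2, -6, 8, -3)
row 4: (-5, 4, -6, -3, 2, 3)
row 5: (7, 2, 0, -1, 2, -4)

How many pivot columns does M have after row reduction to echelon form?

Row reduce to echelon form.
R3 ← R3 + (2/3)·R1: [0, 22/3, -10/3, -8, 10, -1]
R4 ← R4 − (5/6)·R1: [0, 7/3, -13/3, -1/2, -1/2, 1/2]
R5 ← R5 + (7/6)·R1: [0, 13/3, -7/3, -9/2, 11/2, -1/2]
R3 ← R3 + (11/9)·R2: [0, 0, 80/9, -50/9, 10, -20/9]
R4 ← R4 + (7/18)·R2: [0, 0, -4/9, 5/18, -1/2, 1/9]
R5 ← R5 + (13/18)·R2: [0, 0, 44/9, -55/18, 11/2, -11/9]
R4 ← R4 + (1/20)·R3: [0, 0, 0, 0, 0, 0]
R5 ← R5 − (11/20)·R3: [0, 0, 0, 0, 0, 0]
Echelon form has 3 nonzero rows, so rank(M) = 3.
Each nonzero row contributes one pivot column: 3 pivot columns.

3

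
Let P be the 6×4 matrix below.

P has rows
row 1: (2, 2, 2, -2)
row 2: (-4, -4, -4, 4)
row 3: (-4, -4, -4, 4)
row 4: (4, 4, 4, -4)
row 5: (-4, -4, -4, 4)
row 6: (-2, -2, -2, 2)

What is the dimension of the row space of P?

1

Row reduce to echelon form.
R2 ← R2 + (2)·R1: [0, 0, 0, 0]
R3 ← R3 + (2)·R1: [0, 0, 0, 0]
R4 ← R4 − (2)·R1: [0, 0, 0, 0]
R5 ← R5 + (2)·R1: [0, 0, 0, 0]
R6 ← R6 + R1: [0, 0, 0, 0]
Echelon form has 1 nonzero row, so rank(P) = 1.
The row space has dimension equal to the rank: 1.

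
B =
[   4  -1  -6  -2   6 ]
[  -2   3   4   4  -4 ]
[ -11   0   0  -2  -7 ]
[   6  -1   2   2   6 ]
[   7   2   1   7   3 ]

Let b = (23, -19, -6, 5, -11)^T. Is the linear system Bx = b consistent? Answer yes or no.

yes

Row reduce the augmented matrix [B | b].
R2 ← R2 + (1/2)·R1: [0, 5/2, 1, 3, -1, -15/2]
R3 ← R3 + (11/4)·R1: [0, -11/4, -33/2, -15/2, 19/2, 229/4]
R4 ← R4 − (3/2)·R1: [0, 1/2, 11, 5, -3, -59/2]
R5 ← R5 − (7/4)·R1: [0, 15/4, 23/2, 21/2, -15/2, -205/4]
R3 ← R3 + (11/10)·R2: [0, 0, -77/5, -21/5, 42/5, 49]
R4 ← R4 − (1/5)·R2: [0, 0, 54/5, 22/5, -14/5, -28]
R5 ← R5 − (3/2)·R2: [0, 0, 10, 6, -6, -40]
R4 ← R4 + (54/77)·R3: [0, 0, 0, 16/11, 34/11, 70/11]
R5 ← R5 + (50/77)·R3: [0, 0, 0, 36/11, -6/11, -90/11]
R5 ← R5 − (9/4)·R4: [0, 0, 0, 0, -15/2, -45/2]
The echelon form has 5 nonzero rows, and every pivot lies in the first 5 columns, so rank(B) = rank([B|b]) = 5.
The system is consistent.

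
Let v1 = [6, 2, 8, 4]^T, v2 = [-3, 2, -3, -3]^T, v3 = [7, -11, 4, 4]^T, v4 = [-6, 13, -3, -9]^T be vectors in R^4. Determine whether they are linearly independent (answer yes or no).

Form the matrix with these vectors as rows and row reduce.
R2 ← R2 + (1/2)·R1: [0, 3, 1, -1]
R3 ← R3 − (7/6)·R1: [0, -40/3, -16/3, -2/3]
R4 ← R4 + R1: [0, 15, 5, -5]
R3 ← R3 + (40/9)·R2: [0, 0, -8/9, -46/9]
R4 ← R4 − (5)·R2: [0, 0, 0, 0]
3 nonzero rows, so the 4 vectors span a space of dimension 3.
Since 3 < 4, the vectors are linearly dependent.

no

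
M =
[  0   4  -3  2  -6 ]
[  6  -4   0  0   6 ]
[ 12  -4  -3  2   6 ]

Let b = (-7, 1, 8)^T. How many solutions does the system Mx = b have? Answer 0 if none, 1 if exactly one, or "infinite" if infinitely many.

0

Row reduce the augmented matrix [M | b].
Swap R1 ↔ R2
R3 ← R3 − (2)·R1: [0, 4, -3, 2, -6, 6]
R3 ← R3 − R2: [0, 0, 0, 0, 0, 13]
The echelon form has 3 nonzero rows; the last pivot sits in the augmented column, so rank(M) = 2 but rank([M|b]) = 3.
Since the ranks differ, the system is inconsistent.
It has no solutions.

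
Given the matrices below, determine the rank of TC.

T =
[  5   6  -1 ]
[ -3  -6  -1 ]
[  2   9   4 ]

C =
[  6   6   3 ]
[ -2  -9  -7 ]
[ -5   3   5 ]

2

First compute TC:
[[ 23, -27, -32],
 [ -1,  33,  28],
 [-26, -57, -37]]
Now row reduce the product.
R2 ← R2 + (1/23)·R1: [0, 732/23, 612/23]
R3 ← R3 + (26/23)·R1: [0, -2013/23, -1683/23]
R3 ← R3 + (11/4)·R2: [0, 0, 0]
2 nonzero rows, so rank(TC) = 2.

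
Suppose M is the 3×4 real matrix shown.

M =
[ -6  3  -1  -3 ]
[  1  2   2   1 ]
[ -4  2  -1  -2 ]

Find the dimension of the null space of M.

1

Row reduce to echelon form.
R2 ← R2 + (1/6)·R1: [0, 5/2, 11/6, 1/2]
R3 ← R3 − (2/3)·R1: [0, 0, -1/3, 0]
3 nonzero rows, so rank(M) = 3.
M has 4 columns; by rank–nullity, nullity = 4 − 3 = 1.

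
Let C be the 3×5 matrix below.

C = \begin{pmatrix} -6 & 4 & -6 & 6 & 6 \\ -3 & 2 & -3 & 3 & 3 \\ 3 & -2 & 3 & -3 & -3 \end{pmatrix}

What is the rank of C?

1

Row reduce to echelon form.
R2 ← R2 − (1/2)·R1: [0, 0, 0, 0, 0]
R3 ← R3 + (1/2)·R1: [0, 0, 0, 0, 0]
Echelon form has 1 nonzero row, so rank(C) = 1.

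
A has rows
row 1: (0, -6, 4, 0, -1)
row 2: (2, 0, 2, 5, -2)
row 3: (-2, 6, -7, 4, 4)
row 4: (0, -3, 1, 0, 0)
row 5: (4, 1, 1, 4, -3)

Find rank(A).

4

Row reduce to echelon form.
Swap R1 ↔ R2
R3 ← R3 + R1: [0, 6, -5, 9, 2]
R5 ← R5 − (2)·R1: [0, 1, -3, -6, 1]
R3 ← R3 + R2: [0, 0, -1, 9, 1]
R4 ← R4 − (1/2)·R2: [0, 0, -1, 0, 1/2]
R5 ← R5 + (1/6)·R2: [0, 0, -7/3, -6, 5/6]
R4 ← R4 − R3: [0, 0, 0, -9, -1/2]
R5 ← R5 − (7/3)·R3: [0, 0, 0, -27, -3/2]
R5 ← R5 − (3)·R4: [0, 0, 0, 0, 0]
Echelon form has 4 nonzero rows, so rank(A) = 4.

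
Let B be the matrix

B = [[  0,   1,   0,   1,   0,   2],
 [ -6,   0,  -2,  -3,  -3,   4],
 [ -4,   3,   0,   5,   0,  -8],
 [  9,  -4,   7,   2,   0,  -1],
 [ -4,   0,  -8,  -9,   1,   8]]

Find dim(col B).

4

Row reduce to echelon form.
Swap R1 ↔ R2
R3 ← R3 − (2/3)·R1: [0, 3, 4/3, 7, 2, -32/3]
R4 ← R4 + (3/2)·R1: [0, -4, 4, -5/2, -9/2, 5]
R5 ← R5 − (2/3)·R1: [0, 0, -20/3, -7, 3, 16/3]
R3 ← R3 − (3)·R2: [0, 0, 4/3, 4, 2, -50/3]
R4 ← R4 + (4)·R2: [0, 0, 4, 3/2, -9/2, 13]
R4 ← R4 − (3)·R3: [0, 0, 0, -21/2, -21/2, 63]
R5 ← R5 + (5)·R3: [0, 0, 0, 13, 13, -78]
R5 ← R5 + (26/21)·R4: [0, 0, 0, 0, 0, 0]
Echelon form has 4 nonzero rows, so rank(B) = 4.
The column space has dimension equal to the rank: 4.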